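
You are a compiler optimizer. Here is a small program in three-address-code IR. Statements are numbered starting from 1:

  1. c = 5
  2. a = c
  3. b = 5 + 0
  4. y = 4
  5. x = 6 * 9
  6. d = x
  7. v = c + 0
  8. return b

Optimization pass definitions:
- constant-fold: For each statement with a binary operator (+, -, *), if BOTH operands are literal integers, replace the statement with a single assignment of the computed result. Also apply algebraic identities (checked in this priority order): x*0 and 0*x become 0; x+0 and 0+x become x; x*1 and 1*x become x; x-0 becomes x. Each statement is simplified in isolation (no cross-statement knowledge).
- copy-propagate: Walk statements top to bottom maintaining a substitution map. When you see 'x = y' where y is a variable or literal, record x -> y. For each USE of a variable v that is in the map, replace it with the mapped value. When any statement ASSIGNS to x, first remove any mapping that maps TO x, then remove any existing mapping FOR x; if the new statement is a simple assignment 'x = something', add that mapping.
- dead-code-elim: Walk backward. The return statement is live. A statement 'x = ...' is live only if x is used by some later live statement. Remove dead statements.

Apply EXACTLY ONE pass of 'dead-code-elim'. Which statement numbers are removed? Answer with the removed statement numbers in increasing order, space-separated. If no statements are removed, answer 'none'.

Answer: 1 2 4 5 6 7

Derivation:
Backward liveness scan:
Stmt 1 'c = 5': DEAD (c not in live set [])
Stmt 2 'a = c': DEAD (a not in live set [])
Stmt 3 'b = 5 + 0': KEEP (b is live); live-in = []
Stmt 4 'y = 4': DEAD (y not in live set ['b'])
Stmt 5 'x = 6 * 9': DEAD (x not in live set ['b'])
Stmt 6 'd = x': DEAD (d not in live set ['b'])
Stmt 7 'v = c + 0': DEAD (v not in live set ['b'])
Stmt 8 'return b': KEEP (return); live-in = ['b']
Removed statement numbers: [1, 2, 4, 5, 6, 7]
Surviving IR:
  b = 5 + 0
  return b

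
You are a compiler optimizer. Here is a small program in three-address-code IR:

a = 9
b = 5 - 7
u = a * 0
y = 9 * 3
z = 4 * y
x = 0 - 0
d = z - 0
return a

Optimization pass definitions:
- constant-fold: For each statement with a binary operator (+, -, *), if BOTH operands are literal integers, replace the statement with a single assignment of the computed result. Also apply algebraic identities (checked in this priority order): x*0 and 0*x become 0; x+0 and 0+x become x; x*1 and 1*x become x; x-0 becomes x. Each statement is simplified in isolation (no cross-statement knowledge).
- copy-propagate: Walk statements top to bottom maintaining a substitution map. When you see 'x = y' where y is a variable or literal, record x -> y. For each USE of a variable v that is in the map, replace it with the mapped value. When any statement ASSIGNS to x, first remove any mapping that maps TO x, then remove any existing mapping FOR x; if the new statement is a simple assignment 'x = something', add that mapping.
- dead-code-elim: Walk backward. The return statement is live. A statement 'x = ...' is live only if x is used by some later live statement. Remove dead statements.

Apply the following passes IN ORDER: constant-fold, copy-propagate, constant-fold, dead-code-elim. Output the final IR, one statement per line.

Initial IR:
  a = 9
  b = 5 - 7
  u = a * 0
  y = 9 * 3
  z = 4 * y
  x = 0 - 0
  d = z - 0
  return a
After constant-fold (8 stmts):
  a = 9
  b = -2
  u = 0
  y = 27
  z = 4 * y
  x = 0
  d = z
  return a
After copy-propagate (8 stmts):
  a = 9
  b = -2
  u = 0
  y = 27
  z = 4 * 27
  x = 0
  d = z
  return 9
After constant-fold (8 stmts):
  a = 9
  b = -2
  u = 0
  y = 27
  z = 108
  x = 0
  d = z
  return 9
After dead-code-elim (1 stmts):
  return 9

Answer: return 9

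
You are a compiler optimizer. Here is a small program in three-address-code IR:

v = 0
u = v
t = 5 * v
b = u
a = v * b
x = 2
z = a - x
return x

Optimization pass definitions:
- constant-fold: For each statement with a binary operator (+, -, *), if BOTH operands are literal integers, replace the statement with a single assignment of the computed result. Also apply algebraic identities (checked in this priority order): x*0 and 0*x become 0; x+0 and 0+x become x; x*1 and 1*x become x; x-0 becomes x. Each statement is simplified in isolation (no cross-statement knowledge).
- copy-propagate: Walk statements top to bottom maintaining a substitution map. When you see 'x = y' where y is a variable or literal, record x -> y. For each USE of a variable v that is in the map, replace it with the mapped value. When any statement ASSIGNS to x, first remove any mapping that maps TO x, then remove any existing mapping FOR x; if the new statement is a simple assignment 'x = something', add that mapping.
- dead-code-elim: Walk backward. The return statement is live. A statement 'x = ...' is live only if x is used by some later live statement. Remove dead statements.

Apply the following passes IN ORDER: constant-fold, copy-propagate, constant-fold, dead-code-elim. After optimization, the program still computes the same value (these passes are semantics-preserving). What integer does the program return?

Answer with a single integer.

Answer: 2

Derivation:
Initial IR:
  v = 0
  u = v
  t = 5 * v
  b = u
  a = v * b
  x = 2
  z = a - x
  return x
After constant-fold (8 stmts):
  v = 0
  u = v
  t = 5 * v
  b = u
  a = v * b
  x = 2
  z = a - x
  return x
After copy-propagate (8 stmts):
  v = 0
  u = 0
  t = 5 * 0
  b = 0
  a = 0 * 0
  x = 2
  z = a - 2
  return 2
After constant-fold (8 stmts):
  v = 0
  u = 0
  t = 0
  b = 0
  a = 0
  x = 2
  z = a - 2
  return 2
After dead-code-elim (1 stmts):
  return 2
Evaluate:
  v = 0  =>  v = 0
  u = v  =>  u = 0
  t = 5 * v  =>  t = 0
  b = u  =>  b = 0
  a = v * b  =>  a = 0
  x = 2  =>  x = 2
  z = a - x  =>  z = -2
  return x = 2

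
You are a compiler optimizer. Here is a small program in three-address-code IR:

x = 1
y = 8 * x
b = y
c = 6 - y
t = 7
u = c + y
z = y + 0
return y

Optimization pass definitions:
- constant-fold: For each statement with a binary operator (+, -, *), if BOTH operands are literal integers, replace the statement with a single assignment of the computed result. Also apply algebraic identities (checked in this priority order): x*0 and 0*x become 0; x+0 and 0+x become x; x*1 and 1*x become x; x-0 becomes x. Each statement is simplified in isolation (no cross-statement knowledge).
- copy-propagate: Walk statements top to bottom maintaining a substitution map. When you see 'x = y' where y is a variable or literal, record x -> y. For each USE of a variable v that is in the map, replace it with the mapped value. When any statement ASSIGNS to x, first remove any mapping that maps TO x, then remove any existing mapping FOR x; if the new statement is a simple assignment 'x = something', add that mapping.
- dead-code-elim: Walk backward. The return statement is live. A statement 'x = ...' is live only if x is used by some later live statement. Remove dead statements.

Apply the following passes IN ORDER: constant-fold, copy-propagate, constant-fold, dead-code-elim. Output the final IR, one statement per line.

Answer: y = 8
return y

Derivation:
Initial IR:
  x = 1
  y = 8 * x
  b = y
  c = 6 - y
  t = 7
  u = c + y
  z = y + 0
  return y
After constant-fold (8 stmts):
  x = 1
  y = 8 * x
  b = y
  c = 6 - y
  t = 7
  u = c + y
  z = y
  return y
After copy-propagate (8 stmts):
  x = 1
  y = 8 * 1
  b = y
  c = 6 - y
  t = 7
  u = c + y
  z = y
  return y
After constant-fold (8 stmts):
  x = 1
  y = 8
  b = y
  c = 6 - y
  t = 7
  u = c + y
  z = y
  return y
After dead-code-elim (2 stmts):
  y = 8
  return y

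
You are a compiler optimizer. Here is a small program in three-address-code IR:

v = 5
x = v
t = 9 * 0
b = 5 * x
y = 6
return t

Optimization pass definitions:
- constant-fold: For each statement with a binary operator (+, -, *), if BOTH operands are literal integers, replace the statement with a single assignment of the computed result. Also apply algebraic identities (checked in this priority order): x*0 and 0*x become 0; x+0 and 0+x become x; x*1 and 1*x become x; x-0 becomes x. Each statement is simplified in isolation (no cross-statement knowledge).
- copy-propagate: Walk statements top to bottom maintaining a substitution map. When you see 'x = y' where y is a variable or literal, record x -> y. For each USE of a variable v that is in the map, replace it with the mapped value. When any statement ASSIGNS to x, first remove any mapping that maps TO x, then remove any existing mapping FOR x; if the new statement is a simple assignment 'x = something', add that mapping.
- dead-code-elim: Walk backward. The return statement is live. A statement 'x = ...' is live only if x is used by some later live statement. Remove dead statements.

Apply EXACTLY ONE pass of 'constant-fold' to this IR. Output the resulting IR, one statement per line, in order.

Answer: v = 5
x = v
t = 0
b = 5 * x
y = 6
return t

Derivation:
Applying constant-fold statement-by-statement:
  [1] v = 5  (unchanged)
  [2] x = v  (unchanged)
  [3] t = 9 * 0  -> t = 0
  [4] b = 5 * x  (unchanged)
  [5] y = 6  (unchanged)
  [6] return t  (unchanged)
Result (6 stmts):
  v = 5
  x = v
  t = 0
  b = 5 * x
  y = 6
  return t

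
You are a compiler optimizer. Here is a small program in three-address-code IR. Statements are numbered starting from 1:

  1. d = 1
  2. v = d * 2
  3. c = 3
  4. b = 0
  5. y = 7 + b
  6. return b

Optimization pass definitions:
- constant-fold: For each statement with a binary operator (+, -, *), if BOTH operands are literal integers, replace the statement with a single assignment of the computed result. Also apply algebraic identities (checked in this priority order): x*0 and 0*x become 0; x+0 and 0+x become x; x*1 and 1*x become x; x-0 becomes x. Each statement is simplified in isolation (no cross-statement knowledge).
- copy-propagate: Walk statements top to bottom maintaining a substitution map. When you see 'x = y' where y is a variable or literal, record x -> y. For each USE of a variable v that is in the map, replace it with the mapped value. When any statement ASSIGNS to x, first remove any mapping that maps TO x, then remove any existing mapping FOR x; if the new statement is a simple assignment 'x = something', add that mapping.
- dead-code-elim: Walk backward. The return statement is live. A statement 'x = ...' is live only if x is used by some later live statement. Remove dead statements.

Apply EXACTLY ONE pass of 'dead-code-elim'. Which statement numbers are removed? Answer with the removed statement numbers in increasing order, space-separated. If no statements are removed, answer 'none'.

Backward liveness scan:
Stmt 1 'd = 1': DEAD (d not in live set [])
Stmt 2 'v = d * 2': DEAD (v not in live set [])
Stmt 3 'c = 3': DEAD (c not in live set [])
Stmt 4 'b = 0': KEEP (b is live); live-in = []
Stmt 5 'y = 7 + b': DEAD (y not in live set ['b'])
Stmt 6 'return b': KEEP (return); live-in = ['b']
Removed statement numbers: [1, 2, 3, 5]
Surviving IR:
  b = 0
  return b

Answer: 1 2 3 5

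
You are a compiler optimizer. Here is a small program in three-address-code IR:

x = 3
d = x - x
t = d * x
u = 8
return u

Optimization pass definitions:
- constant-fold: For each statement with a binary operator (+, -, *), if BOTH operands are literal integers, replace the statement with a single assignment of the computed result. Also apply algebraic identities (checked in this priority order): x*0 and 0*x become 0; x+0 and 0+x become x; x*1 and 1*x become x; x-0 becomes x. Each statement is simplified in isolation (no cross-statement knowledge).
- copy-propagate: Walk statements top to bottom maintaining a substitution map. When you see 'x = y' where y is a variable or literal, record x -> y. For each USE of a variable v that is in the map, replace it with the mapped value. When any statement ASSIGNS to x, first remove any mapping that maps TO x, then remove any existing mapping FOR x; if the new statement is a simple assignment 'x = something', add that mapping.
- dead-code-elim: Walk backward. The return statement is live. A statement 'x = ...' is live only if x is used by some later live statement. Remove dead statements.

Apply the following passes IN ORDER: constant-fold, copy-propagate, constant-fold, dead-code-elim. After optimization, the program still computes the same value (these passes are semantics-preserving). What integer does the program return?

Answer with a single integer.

Initial IR:
  x = 3
  d = x - x
  t = d * x
  u = 8
  return u
After constant-fold (5 stmts):
  x = 3
  d = x - x
  t = d * x
  u = 8
  return u
After copy-propagate (5 stmts):
  x = 3
  d = 3 - 3
  t = d * 3
  u = 8
  return 8
After constant-fold (5 stmts):
  x = 3
  d = 0
  t = d * 3
  u = 8
  return 8
After dead-code-elim (1 stmts):
  return 8
Evaluate:
  x = 3  =>  x = 3
  d = x - x  =>  d = 0
  t = d * x  =>  t = 0
  u = 8  =>  u = 8
  return u = 8

Answer: 8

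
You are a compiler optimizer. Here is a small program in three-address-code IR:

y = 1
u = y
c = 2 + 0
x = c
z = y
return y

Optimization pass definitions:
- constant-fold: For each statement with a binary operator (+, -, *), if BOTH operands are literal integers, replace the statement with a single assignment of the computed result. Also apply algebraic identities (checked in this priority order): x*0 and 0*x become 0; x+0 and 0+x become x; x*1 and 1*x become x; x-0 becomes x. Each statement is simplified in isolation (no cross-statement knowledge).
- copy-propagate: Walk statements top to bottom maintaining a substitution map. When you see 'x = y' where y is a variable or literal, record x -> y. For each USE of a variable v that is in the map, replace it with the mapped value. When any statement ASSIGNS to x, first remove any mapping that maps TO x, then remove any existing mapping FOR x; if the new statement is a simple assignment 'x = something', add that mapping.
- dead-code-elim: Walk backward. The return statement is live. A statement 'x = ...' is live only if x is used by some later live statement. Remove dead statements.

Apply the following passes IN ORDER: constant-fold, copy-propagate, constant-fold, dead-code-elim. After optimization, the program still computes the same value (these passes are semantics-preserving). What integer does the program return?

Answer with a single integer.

Answer: 1

Derivation:
Initial IR:
  y = 1
  u = y
  c = 2 + 0
  x = c
  z = y
  return y
After constant-fold (6 stmts):
  y = 1
  u = y
  c = 2
  x = c
  z = y
  return y
After copy-propagate (6 stmts):
  y = 1
  u = 1
  c = 2
  x = 2
  z = 1
  return 1
After constant-fold (6 stmts):
  y = 1
  u = 1
  c = 2
  x = 2
  z = 1
  return 1
After dead-code-elim (1 stmts):
  return 1
Evaluate:
  y = 1  =>  y = 1
  u = y  =>  u = 1
  c = 2 + 0  =>  c = 2
  x = c  =>  x = 2
  z = y  =>  z = 1
  return y = 1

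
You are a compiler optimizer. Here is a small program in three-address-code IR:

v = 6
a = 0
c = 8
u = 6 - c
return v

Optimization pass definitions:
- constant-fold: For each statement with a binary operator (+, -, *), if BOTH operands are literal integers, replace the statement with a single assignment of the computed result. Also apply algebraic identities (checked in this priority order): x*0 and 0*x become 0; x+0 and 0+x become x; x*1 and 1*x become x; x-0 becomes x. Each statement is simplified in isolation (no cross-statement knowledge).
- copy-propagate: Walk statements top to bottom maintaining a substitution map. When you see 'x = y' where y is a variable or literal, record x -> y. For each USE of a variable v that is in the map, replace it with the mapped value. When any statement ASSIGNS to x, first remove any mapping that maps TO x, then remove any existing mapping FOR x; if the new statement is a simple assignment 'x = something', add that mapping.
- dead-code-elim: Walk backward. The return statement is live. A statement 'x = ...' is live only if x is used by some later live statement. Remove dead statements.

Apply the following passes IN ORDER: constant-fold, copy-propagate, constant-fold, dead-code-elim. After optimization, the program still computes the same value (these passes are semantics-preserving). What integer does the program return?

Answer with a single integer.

Initial IR:
  v = 6
  a = 0
  c = 8
  u = 6 - c
  return v
After constant-fold (5 stmts):
  v = 6
  a = 0
  c = 8
  u = 6 - c
  return v
After copy-propagate (5 stmts):
  v = 6
  a = 0
  c = 8
  u = 6 - 8
  return 6
After constant-fold (5 stmts):
  v = 6
  a = 0
  c = 8
  u = -2
  return 6
After dead-code-elim (1 stmts):
  return 6
Evaluate:
  v = 6  =>  v = 6
  a = 0  =>  a = 0
  c = 8  =>  c = 8
  u = 6 - c  =>  u = -2
  return v = 6

Answer: 6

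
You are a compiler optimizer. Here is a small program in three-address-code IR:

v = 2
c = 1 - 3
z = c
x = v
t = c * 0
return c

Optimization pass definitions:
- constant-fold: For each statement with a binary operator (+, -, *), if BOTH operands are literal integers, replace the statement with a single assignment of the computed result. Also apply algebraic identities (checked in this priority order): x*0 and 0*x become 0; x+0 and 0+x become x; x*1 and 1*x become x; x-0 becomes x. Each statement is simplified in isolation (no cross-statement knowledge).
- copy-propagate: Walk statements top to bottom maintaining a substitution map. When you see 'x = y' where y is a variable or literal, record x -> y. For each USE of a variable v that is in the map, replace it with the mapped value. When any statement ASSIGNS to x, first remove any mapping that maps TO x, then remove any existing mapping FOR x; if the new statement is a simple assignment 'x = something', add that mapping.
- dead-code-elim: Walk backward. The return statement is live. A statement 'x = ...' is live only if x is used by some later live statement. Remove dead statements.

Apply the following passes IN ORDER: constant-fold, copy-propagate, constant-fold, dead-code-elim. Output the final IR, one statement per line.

Answer: return -2

Derivation:
Initial IR:
  v = 2
  c = 1 - 3
  z = c
  x = v
  t = c * 0
  return c
After constant-fold (6 stmts):
  v = 2
  c = -2
  z = c
  x = v
  t = 0
  return c
After copy-propagate (6 stmts):
  v = 2
  c = -2
  z = -2
  x = 2
  t = 0
  return -2
After constant-fold (6 stmts):
  v = 2
  c = -2
  z = -2
  x = 2
  t = 0
  return -2
After dead-code-elim (1 stmts):
  return -2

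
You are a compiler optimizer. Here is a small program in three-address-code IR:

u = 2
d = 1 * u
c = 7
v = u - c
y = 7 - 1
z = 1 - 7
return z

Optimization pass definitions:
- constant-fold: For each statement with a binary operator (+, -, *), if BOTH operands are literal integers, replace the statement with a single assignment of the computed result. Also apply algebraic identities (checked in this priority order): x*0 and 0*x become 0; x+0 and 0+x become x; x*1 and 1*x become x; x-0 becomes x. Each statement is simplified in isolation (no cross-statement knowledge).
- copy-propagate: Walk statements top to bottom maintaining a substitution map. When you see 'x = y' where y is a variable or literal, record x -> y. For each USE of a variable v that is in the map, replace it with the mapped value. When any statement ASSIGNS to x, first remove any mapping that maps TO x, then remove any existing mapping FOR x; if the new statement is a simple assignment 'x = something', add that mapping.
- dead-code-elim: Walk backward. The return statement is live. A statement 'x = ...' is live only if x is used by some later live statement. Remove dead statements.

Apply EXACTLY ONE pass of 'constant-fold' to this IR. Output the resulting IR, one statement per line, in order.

Answer: u = 2
d = u
c = 7
v = u - c
y = 6
z = -6
return z

Derivation:
Applying constant-fold statement-by-statement:
  [1] u = 2  (unchanged)
  [2] d = 1 * u  -> d = u
  [3] c = 7  (unchanged)
  [4] v = u - c  (unchanged)
  [5] y = 7 - 1  -> y = 6
  [6] z = 1 - 7  -> z = -6
  [7] return z  (unchanged)
Result (7 stmts):
  u = 2
  d = u
  c = 7
  v = u - c
  y = 6
  z = -6
  return z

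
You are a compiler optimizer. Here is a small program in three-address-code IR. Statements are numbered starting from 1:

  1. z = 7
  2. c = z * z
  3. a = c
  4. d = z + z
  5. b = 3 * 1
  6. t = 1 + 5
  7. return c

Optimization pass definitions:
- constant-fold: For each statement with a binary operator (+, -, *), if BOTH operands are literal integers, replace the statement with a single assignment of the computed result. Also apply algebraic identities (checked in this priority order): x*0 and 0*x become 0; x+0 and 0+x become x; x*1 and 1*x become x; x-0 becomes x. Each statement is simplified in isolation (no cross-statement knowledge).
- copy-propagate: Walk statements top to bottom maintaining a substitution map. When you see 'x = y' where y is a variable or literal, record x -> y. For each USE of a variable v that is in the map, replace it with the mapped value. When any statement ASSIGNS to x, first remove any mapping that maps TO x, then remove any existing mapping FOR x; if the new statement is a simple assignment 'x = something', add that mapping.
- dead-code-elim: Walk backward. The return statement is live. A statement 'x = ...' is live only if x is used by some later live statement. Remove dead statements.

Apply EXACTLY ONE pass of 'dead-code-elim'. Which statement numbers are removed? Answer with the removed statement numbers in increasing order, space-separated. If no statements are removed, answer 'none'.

Backward liveness scan:
Stmt 1 'z = 7': KEEP (z is live); live-in = []
Stmt 2 'c = z * z': KEEP (c is live); live-in = ['z']
Stmt 3 'a = c': DEAD (a not in live set ['c'])
Stmt 4 'd = z + z': DEAD (d not in live set ['c'])
Stmt 5 'b = 3 * 1': DEAD (b not in live set ['c'])
Stmt 6 't = 1 + 5': DEAD (t not in live set ['c'])
Stmt 7 'return c': KEEP (return); live-in = ['c']
Removed statement numbers: [3, 4, 5, 6]
Surviving IR:
  z = 7
  c = z * z
  return c

Answer: 3 4 5 6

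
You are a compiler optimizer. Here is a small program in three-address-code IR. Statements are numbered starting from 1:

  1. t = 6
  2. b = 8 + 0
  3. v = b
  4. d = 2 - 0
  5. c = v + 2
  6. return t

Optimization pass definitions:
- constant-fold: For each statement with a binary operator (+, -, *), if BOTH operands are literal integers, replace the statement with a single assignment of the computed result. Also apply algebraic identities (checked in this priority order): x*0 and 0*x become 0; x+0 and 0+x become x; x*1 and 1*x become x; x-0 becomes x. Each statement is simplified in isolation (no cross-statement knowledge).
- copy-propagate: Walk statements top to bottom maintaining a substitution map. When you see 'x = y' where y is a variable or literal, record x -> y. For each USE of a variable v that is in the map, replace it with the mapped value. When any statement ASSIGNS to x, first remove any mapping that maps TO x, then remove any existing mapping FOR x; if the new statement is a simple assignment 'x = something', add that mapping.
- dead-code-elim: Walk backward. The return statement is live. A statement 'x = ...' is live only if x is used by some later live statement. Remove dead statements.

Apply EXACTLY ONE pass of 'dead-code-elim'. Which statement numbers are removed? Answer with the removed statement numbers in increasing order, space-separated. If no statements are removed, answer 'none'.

Backward liveness scan:
Stmt 1 't = 6': KEEP (t is live); live-in = []
Stmt 2 'b = 8 + 0': DEAD (b not in live set ['t'])
Stmt 3 'v = b': DEAD (v not in live set ['t'])
Stmt 4 'd = 2 - 0': DEAD (d not in live set ['t'])
Stmt 5 'c = v + 2': DEAD (c not in live set ['t'])
Stmt 6 'return t': KEEP (return); live-in = ['t']
Removed statement numbers: [2, 3, 4, 5]
Surviving IR:
  t = 6
  return t

Answer: 2 3 4 5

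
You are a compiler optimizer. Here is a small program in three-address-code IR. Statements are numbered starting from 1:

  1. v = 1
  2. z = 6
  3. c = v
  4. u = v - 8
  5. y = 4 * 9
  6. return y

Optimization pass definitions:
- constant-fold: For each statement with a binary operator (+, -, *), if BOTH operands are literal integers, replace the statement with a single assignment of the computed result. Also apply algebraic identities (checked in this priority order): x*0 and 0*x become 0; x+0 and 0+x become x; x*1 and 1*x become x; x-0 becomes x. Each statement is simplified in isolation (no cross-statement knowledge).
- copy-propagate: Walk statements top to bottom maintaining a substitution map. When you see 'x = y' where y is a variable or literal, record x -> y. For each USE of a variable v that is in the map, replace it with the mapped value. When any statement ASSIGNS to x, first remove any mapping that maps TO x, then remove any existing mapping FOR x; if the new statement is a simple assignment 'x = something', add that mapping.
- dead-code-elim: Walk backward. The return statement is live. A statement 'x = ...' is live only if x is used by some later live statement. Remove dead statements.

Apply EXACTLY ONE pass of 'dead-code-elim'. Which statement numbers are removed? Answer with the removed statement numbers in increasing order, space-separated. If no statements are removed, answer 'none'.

Backward liveness scan:
Stmt 1 'v = 1': DEAD (v not in live set [])
Stmt 2 'z = 6': DEAD (z not in live set [])
Stmt 3 'c = v': DEAD (c not in live set [])
Stmt 4 'u = v - 8': DEAD (u not in live set [])
Stmt 5 'y = 4 * 9': KEEP (y is live); live-in = []
Stmt 6 'return y': KEEP (return); live-in = ['y']
Removed statement numbers: [1, 2, 3, 4]
Surviving IR:
  y = 4 * 9
  return y

Answer: 1 2 3 4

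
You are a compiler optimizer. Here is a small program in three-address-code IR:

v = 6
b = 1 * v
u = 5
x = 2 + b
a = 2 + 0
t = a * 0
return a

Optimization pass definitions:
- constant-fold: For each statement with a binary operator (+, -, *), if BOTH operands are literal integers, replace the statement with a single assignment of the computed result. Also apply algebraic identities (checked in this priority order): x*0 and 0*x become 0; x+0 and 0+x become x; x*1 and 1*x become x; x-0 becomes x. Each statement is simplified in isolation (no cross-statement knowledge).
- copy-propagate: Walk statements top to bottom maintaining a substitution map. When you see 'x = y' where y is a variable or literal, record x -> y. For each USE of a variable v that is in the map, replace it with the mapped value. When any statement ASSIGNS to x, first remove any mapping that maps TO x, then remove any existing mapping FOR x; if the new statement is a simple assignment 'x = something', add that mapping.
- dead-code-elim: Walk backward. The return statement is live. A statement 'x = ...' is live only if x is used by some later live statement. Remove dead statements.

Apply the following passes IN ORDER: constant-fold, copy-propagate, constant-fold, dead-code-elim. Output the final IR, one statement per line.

Initial IR:
  v = 6
  b = 1 * v
  u = 5
  x = 2 + b
  a = 2 + 0
  t = a * 0
  return a
After constant-fold (7 stmts):
  v = 6
  b = v
  u = 5
  x = 2 + b
  a = 2
  t = 0
  return a
After copy-propagate (7 stmts):
  v = 6
  b = 6
  u = 5
  x = 2 + 6
  a = 2
  t = 0
  return 2
After constant-fold (7 stmts):
  v = 6
  b = 6
  u = 5
  x = 8
  a = 2
  t = 0
  return 2
After dead-code-elim (1 stmts):
  return 2

Answer: return 2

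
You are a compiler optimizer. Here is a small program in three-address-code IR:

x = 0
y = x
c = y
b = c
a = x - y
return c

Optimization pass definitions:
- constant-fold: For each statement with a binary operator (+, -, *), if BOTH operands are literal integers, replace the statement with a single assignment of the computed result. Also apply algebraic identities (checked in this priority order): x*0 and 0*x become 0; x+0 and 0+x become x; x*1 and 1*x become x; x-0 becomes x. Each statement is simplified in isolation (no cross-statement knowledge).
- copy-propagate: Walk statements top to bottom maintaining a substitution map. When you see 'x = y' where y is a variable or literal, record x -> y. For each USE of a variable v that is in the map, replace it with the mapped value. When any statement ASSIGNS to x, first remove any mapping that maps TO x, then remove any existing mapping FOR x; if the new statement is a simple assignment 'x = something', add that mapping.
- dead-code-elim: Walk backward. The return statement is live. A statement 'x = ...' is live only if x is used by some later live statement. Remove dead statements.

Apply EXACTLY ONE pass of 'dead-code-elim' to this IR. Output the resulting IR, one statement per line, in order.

Applying dead-code-elim statement-by-statement:
  [6] return c  -> KEEP (return); live=['c']
  [5] a = x - y  -> DEAD (a not live)
  [4] b = c  -> DEAD (b not live)
  [3] c = y  -> KEEP; live=['y']
  [2] y = x  -> KEEP; live=['x']
  [1] x = 0  -> KEEP; live=[]
Result (4 stmts):
  x = 0
  y = x
  c = y
  return c

Answer: x = 0
y = x
c = y
return c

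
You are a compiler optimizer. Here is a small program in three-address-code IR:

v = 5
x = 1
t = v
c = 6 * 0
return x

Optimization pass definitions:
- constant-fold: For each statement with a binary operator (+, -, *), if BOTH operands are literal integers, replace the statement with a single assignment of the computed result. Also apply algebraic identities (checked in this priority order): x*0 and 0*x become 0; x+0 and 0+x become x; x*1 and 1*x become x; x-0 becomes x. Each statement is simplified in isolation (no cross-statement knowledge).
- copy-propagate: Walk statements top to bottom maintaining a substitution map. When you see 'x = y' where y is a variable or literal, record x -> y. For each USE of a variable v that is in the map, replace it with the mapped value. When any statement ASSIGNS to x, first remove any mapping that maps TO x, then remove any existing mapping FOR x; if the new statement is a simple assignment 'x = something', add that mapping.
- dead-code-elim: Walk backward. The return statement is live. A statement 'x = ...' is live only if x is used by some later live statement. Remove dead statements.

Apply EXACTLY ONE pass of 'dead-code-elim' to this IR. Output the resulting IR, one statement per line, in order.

Answer: x = 1
return x

Derivation:
Applying dead-code-elim statement-by-statement:
  [5] return x  -> KEEP (return); live=['x']
  [4] c = 6 * 0  -> DEAD (c not live)
  [3] t = v  -> DEAD (t not live)
  [2] x = 1  -> KEEP; live=[]
  [1] v = 5  -> DEAD (v not live)
Result (2 stmts):
  x = 1
  return x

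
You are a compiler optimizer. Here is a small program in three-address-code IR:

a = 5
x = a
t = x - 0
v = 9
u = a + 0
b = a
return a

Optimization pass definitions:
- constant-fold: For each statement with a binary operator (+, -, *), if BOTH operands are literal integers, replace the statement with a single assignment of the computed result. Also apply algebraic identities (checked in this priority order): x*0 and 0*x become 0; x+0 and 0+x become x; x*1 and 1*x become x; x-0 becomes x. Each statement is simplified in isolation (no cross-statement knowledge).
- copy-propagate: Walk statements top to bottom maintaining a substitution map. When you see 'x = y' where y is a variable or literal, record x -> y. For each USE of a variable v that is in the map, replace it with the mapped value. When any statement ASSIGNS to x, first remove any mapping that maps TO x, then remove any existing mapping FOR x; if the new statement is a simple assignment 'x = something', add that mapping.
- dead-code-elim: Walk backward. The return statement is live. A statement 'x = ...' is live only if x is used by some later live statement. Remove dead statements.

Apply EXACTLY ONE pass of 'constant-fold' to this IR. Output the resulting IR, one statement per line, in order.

Applying constant-fold statement-by-statement:
  [1] a = 5  (unchanged)
  [2] x = a  (unchanged)
  [3] t = x - 0  -> t = x
  [4] v = 9  (unchanged)
  [5] u = a + 0  -> u = a
  [6] b = a  (unchanged)
  [7] return a  (unchanged)
Result (7 stmts):
  a = 5
  x = a
  t = x
  v = 9
  u = a
  b = a
  return a

Answer: a = 5
x = a
t = x
v = 9
u = a
b = a
return a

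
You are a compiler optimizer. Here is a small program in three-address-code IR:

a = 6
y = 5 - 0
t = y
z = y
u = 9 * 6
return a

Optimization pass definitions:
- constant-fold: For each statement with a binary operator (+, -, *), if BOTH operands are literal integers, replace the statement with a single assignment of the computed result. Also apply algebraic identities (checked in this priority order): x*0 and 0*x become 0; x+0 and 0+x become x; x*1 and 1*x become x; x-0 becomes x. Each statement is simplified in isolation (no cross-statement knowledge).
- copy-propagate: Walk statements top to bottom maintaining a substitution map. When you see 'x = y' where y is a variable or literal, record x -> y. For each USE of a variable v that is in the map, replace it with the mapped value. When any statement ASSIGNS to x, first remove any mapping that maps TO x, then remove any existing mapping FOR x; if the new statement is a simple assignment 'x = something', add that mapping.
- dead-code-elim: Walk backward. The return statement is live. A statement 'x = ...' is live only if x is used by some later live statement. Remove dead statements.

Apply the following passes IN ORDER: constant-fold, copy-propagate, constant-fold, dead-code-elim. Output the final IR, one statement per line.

Initial IR:
  a = 6
  y = 5 - 0
  t = y
  z = y
  u = 9 * 6
  return a
After constant-fold (6 stmts):
  a = 6
  y = 5
  t = y
  z = y
  u = 54
  return a
After copy-propagate (6 stmts):
  a = 6
  y = 5
  t = 5
  z = 5
  u = 54
  return 6
After constant-fold (6 stmts):
  a = 6
  y = 5
  t = 5
  z = 5
  u = 54
  return 6
After dead-code-elim (1 stmts):
  return 6

Answer: return 6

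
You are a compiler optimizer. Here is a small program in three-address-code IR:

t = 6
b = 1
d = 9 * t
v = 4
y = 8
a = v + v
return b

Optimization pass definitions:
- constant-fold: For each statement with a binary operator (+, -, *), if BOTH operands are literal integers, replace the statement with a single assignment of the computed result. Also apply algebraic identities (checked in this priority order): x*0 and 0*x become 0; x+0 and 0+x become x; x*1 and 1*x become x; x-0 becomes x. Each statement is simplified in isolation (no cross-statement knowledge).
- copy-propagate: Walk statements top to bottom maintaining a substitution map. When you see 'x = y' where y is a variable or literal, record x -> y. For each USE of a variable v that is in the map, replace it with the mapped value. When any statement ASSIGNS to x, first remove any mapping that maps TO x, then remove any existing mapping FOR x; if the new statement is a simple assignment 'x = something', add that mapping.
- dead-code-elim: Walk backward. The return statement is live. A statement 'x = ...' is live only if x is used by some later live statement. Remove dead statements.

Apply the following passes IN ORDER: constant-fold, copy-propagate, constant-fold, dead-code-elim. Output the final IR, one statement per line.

Initial IR:
  t = 6
  b = 1
  d = 9 * t
  v = 4
  y = 8
  a = v + v
  return b
After constant-fold (7 stmts):
  t = 6
  b = 1
  d = 9 * t
  v = 4
  y = 8
  a = v + v
  return b
After copy-propagate (7 stmts):
  t = 6
  b = 1
  d = 9 * 6
  v = 4
  y = 8
  a = 4 + 4
  return 1
After constant-fold (7 stmts):
  t = 6
  b = 1
  d = 54
  v = 4
  y = 8
  a = 8
  return 1
After dead-code-elim (1 stmts):
  return 1

Answer: return 1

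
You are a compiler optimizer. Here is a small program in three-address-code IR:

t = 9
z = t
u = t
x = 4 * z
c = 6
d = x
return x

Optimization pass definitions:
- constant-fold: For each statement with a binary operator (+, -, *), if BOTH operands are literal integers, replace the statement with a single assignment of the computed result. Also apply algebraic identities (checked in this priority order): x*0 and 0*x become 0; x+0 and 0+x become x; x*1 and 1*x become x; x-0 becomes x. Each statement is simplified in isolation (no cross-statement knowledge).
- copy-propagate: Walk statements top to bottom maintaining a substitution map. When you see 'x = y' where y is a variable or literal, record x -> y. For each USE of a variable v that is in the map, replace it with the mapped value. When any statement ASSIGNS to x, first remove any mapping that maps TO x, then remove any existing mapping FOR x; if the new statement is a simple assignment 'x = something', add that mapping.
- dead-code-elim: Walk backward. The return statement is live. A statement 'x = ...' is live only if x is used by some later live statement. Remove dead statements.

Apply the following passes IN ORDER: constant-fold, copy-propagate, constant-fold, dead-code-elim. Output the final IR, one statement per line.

Answer: x = 36
return x

Derivation:
Initial IR:
  t = 9
  z = t
  u = t
  x = 4 * z
  c = 6
  d = x
  return x
After constant-fold (7 stmts):
  t = 9
  z = t
  u = t
  x = 4 * z
  c = 6
  d = x
  return x
After copy-propagate (7 stmts):
  t = 9
  z = 9
  u = 9
  x = 4 * 9
  c = 6
  d = x
  return x
After constant-fold (7 stmts):
  t = 9
  z = 9
  u = 9
  x = 36
  c = 6
  d = x
  return x
After dead-code-elim (2 stmts):
  x = 36
  return x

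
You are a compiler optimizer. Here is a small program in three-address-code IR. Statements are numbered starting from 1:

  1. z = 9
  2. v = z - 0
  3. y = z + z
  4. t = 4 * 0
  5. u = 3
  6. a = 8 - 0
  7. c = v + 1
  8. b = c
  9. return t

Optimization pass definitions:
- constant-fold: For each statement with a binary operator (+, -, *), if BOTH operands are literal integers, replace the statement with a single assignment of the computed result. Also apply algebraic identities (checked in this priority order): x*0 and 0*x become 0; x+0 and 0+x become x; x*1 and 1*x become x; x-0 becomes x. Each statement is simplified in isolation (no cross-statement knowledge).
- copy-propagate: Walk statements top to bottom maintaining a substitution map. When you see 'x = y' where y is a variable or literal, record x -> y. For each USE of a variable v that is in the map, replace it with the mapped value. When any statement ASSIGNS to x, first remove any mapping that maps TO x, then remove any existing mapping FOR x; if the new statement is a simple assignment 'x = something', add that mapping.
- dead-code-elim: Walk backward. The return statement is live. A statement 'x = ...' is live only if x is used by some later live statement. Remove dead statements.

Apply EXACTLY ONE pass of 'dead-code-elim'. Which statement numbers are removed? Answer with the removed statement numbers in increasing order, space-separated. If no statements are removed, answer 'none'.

Answer: 1 2 3 5 6 7 8

Derivation:
Backward liveness scan:
Stmt 1 'z = 9': DEAD (z not in live set [])
Stmt 2 'v = z - 0': DEAD (v not in live set [])
Stmt 3 'y = z + z': DEAD (y not in live set [])
Stmt 4 't = 4 * 0': KEEP (t is live); live-in = []
Stmt 5 'u = 3': DEAD (u not in live set ['t'])
Stmt 6 'a = 8 - 0': DEAD (a not in live set ['t'])
Stmt 7 'c = v + 1': DEAD (c not in live set ['t'])
Stmt 8 'b = c': DEAD (b not in live set ['t'])
Stmt 9 'return t': KEEP (return); live-in = ['t']
Removed statement numbers: [1, 2, 3, 5, 6, 7, 8]
Surviving IR:
  t = 4 * 0
  return t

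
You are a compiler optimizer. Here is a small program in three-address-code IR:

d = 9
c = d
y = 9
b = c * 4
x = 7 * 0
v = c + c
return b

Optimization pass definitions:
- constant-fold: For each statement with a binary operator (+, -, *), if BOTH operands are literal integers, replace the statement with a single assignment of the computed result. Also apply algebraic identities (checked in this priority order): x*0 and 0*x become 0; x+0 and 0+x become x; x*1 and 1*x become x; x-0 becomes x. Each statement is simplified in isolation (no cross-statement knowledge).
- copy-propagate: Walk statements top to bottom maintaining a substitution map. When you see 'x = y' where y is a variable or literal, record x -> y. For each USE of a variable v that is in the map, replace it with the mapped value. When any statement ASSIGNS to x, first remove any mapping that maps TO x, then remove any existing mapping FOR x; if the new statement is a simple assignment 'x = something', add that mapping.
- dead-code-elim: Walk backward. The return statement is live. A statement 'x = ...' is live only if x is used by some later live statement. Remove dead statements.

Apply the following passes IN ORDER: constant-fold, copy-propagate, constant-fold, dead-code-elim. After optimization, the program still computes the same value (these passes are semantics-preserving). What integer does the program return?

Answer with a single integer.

Answer: 36

Derivation:
Initial IR:
  d = 9
  c = d
  y = 9
  b = c * 4
  x = 7 * 0
  v = c + c
  return b
After constant-fold (7 stmts):
  d = 9
  c = d
  y = 9
  b = c * 4
  x = 0
  v = c + c
  return b
After copy-propagate (7 stmts):
  d = 9
  c = 9
  y = 9
  b = 9 * 4
  x = 0
  v = 9 + 9
  return b
After constant-fold (7 stmts):
  d = 9
  c = 9
  y = 9
  b = 36
  x = 0
  v = 18
  return b
After dead-code-elim (2 stmts):
  b = 36
  return b
Evaluate:
  d = 9  =>  d = 9
  c = d  =>  c = 9
  y = 9  =>  y = 9
  b = c * 4  =>  b = 36
  x = 7 * 0  =>  x = 0
  v = c + c  =>  v = 18
  return b = 36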